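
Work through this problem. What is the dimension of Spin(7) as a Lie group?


Spin(n) double-covers SO(n); both have Lie algebra so(n) of dimension n(n-1)/2.
n = 7
n(n-1) = 7 * 6 = 42
dim Spin(7) = 42/2 = 21


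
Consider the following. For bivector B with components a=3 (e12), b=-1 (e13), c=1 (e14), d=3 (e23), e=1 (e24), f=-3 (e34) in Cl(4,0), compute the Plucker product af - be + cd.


Plucker relation: af - be + cd
a*f = 3*(-3) = -9
b*e = (-1)*1 = -1
c*d = 1*3 = 3
af - be + cd = -9 - (-1) + 3
= -5


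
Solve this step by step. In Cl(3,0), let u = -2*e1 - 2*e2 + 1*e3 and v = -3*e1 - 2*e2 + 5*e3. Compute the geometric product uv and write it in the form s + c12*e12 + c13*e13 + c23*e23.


In Cl(3,0): e_i^2 = 1, e_ie_j = -e_je_i for i != j.
Scalar part = u . v = (-2)*(-3) + (-2)*(-2) + 1*5
= 6 + 4 + 5 = 15
e12 coeff = (-2)*(-2) - (-2)*(-3) = 4 - 6 = -2
e13 coeff = (-2)*5 - 1*(-3) = -10 - (-3) = -7
e23 coeff = (-2)*5 - 1*(-2) = -10 - (-2) = -8
uv = 15 - 2*e12 - 7*e13 - 8*e23


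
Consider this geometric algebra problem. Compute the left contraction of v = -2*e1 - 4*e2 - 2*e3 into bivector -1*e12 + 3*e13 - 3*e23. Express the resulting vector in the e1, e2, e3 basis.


Left contraction v _| B = <vB>_1 (grade-1 part of the geometric product vB).
Using e1_|e12 = e2, e2_|e12 = -e1, e1_|e13 = e3, e3_|e13 = -e1, e2_|e23 = e3, e3_|e23 = -e2:
e1 coeff: -v2*b12 - v3*b13 = -(-4)*(-1) - (-2)*(3) = 2
e2 coeff: v1*b12 - v3*b23 = (-2)*(-1) - (-2)*(-3) = -4
e3 coeff: v1*b13 + v2*b23 = (-2)*(3) + (-4)*(-3) = 6
v _| B = 2*e1 - 4*e2 + 6*e3


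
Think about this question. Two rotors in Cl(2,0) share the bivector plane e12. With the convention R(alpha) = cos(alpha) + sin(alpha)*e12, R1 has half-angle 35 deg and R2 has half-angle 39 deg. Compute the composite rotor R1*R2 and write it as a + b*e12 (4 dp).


Same-plane rotors commute and their half-angles add:
R1*R2 = cos(a1 + a2) + sin(a1 + a2)*e12.
a1 + a2 = 35 + 39 = 74 deg
cos(74 deg) = 0.2756
sin(74 deg) = 0.9613
R1*R2 = 0.2756 + 0.9613*e12


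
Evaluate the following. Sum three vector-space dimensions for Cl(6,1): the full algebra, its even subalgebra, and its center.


n = 6 + 1 = 7
Total dim = 2^7 = 128
Even subalgebra dim = 2^6 = 64
n is odd, so center dim = 2
Sum = 128 + 64 + 2 = 194


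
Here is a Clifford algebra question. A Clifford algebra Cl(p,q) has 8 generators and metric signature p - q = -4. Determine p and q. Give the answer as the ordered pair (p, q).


We need p + q = 8 and p - q = -4.
Adding: 2p = 8 + (-4) = 4, so p = 2.
Then q = 8 - 2 = 6.
(p, q) = (2, 6)


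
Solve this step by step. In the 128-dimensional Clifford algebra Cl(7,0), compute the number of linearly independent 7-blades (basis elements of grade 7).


Number of grade-k basis blades in Cl(p,q) with n = p + q is C(n, k).
n = 7 + 0 = 7
C(7, 7) = 7! / (7! * 0!)
= 5040 / (5040 * 1)
= 1


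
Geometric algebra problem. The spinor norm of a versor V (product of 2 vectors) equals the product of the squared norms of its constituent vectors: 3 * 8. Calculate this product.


Spinor norm N(V) = |v1|^2 * |v2|^2 * ... * |v2|^2
= 3 * 8
Running product: 3, 24
N(V) = 24


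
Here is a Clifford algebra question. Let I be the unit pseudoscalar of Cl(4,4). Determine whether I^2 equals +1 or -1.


The pseudoscalar I = e1...e_n (product of all n generators) of Cl(p,q) satisfies I^2 = (-1)^(q + n(n-1)/2).
p = 4, q = 4, n = p + q = 8
n(n-1)/2 = 8 * 7 / 2 = 28
Exponent = q + n(n-1)/2 = 4 + 28 = 32
I^2 = (-1)^32 = +1


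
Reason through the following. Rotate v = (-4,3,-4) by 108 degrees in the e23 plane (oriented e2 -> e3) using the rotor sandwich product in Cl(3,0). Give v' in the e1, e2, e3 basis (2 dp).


Rotor R = cos(54deg) - sin(54deg)*e23
Rotation angle theta = 2 * 54 = 108 degrees in the e23 plane (e2 -> e3).
The component perpendicular to the plane (e1) is invariant: v'_1 = v1 = -4.00
cos(108deg) = -0.3090, sin(108deg) = 0.9511
v'_2 = v2*cos(theta) - v3*sin(theta) = 3*(-0.3090) - (-4)*0.9511 = 2.88
v'_3 = v2*sin(theta) + v3*cos(theta) = 3*0.9511 + (-4)*(-0.3090) = 4.09
v' = -4.00*e1 + 2.88*e2 + 4.09*e3


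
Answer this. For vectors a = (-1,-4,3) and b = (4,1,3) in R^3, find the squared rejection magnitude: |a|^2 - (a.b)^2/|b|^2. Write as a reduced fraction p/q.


|a|^2 = (-1)^2 + (-4)^2 + 3^2 = 26
|b|^2 = 4^2 + 1^2 + 3^2 = 26
a . b = (-1)*4 + (-4)*1 + 3*3 = 1
(a.b)^2 = 1^2 = 1
|rej|^2 = 26 - 1/26
= (676 - 1)/26
= 675/26
In lowest terms: 675/26


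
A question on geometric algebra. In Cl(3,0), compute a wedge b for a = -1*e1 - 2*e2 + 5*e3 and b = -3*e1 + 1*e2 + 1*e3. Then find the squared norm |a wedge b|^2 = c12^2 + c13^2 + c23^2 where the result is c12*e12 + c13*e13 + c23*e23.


a wedge b = (a1*b2 - a2*b1)*e12 + (a1*b3 - a3*b1)*e13 + (a2*b3 - a3*b2)*e23
e12 coeff: (-1)*1 - (-2)*(-3) = -1 - 6 = -7
e13 coeff: (-1)*1 - 5*(-3) = -1 - (-15) = 14
e23 coeff: (-2)*1 - 5*1 = -2 - 5 = -7
|a wedge b|^2 = (-7)^2 + 14^2 + (-7)^2
= 49 + 196 + 49
= 294


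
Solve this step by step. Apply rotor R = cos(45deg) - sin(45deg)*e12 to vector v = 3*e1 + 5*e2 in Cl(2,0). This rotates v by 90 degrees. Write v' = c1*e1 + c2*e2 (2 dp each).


Rotor R = cos(45deg) - sin(45deg)*e12
Rotation angle theta = 2 * 45 = 90 degrees
v' = R*v*~R rotates v by theta.
cos(90deg) = 0.0000, sin(90deg) = 1.0000
v'_1 = 3*cos(90deg) - 5*sin(90deg)
= 3*0.0000 - 5*1.0000
= -5.00
v'_2 = 3*sin(90deg) + 5*cos(90deg)
= 3*1.0000 + 5*0.0000
= 3.00
v' = -5.00*e1 + 3.00*e2


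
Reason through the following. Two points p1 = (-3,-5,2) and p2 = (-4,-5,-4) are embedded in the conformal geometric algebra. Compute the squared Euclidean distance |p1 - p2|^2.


p1 - p2 = (1, 0, 6)
|p1 - p2|^2 = 1^2 + 0^2 + 6^2
= 1 + 0 + 36
= 37


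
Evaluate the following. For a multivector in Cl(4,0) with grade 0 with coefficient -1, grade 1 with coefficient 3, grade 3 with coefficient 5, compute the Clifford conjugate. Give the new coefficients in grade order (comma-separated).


Clifford conjugate sign for grade k: (-1)^(k(k+1)/2)
Grade 0: (-1)^(0*1/2) = (-1)^0 = 1, coeff -1 -> -1
Grade 1: (-1)^(1*2/2) = (-1)^1 = -1, coeff 3 -> -3
Grade 3: (-1)^(3*4/2) = (-1)^6 = 1, coeff 5 -> 5
Conjugated coefficients: -1, -3, 5


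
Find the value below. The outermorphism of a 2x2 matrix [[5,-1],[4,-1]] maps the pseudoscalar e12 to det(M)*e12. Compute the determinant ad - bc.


The outermorphism of a linear map f sends e1^e2 to f(e1)^f(e2).
f(e1) = 5*e1 + 4*e2
f(e2) = -1*e1 - 1*e2
f(e1) ^ f(e2) = (5*e1 + 4*e2) ^ (-1*e1 - 1*e2)
= 5*(-1)*e12 + 4*(-1)*e21
= (-5 - (-4))*e12
= -1*e12
Coefficient = -1


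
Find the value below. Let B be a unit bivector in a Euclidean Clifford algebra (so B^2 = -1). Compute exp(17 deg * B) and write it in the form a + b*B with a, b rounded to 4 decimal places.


For a unit bivector B with B^2 = -1, the exponential series gives
e^(theta*B) = cos(theta) + sin(theta)*B (the GA analogue of Euler's formula).
theta = 17 degrees = 0.296706 rad
cos(17 deg) = 0.9563
sin(17 deg) = 0.2924
exp(theta*B) = 0.9563 + 0.2924*B


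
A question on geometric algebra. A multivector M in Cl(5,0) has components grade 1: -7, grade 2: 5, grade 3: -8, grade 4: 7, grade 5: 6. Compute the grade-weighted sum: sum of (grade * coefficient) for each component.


Grade-weighted sum = sum of grade_k * coefficient_k
1*(-7) = -7
2*5 = 10
3*(-8) = -24
4*7 = 28
5*6 = 30
Total = -7 + 10 + (-24) + 28 + 30 = 37


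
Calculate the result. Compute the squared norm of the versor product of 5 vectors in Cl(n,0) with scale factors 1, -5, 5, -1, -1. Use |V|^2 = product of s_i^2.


Each vector v_i has |v_i|^2 = s_i^2
Squared scales: 1^2 = 1, (-5)^2 = 25, 5^2 = 25, (-1)^2 = 1, (-1)^2 = 1
|V|^2 = 1 * 25 * 25 * 1 * 1
= 625


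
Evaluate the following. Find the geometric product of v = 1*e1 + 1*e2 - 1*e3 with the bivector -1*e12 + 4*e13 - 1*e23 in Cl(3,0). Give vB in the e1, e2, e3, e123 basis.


vB has grade-1 (vector) and grade-3 (trivector) parts: vB = (v _| B) + (v ^ B).
Vector part <vB>_1:
  e1: -v2*b12 - v3*b13 = -(1)*(-1) - (-1)*(4) = 5
  e2: v1*b12 - v3*b23 = (1)*(-1) - (-1)*(-1) = -2
  e3: v1*b13 + v2*b23 = (1)*(4) + (1)*(-1) = 3
Trivector part <vB>_3:
  e123: v1*b23 - v2*b13 + v3*b12 = (1)*(-1) - (1)*(4) + (-1)*(-1) = -4
vB = 5*e1 - 2*e2 + 3*e3 - 4*e123


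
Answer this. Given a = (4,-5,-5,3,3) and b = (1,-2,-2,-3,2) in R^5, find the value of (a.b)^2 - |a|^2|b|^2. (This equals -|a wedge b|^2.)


a . b = 4*1 + (-5)*(-2) + (-5)*(-2) + 3*(-3) + 3*2
= 4 + 10 + 10 + (-9) + 6 = 21
|a|^2 = 4^2 + (-5)^2 + (-5)^2 + 3^2 + 3^2 = 84
|b|^2 = 1^2 + (-2)^2 + (-2)^2 + (-3)^2 + 2^2 = 22
(a.b)^2 = 21^2 = 441
|a|^2 * |b|^2 = 84 * 22 = 1848
Result = 441 - 1848 = -1407


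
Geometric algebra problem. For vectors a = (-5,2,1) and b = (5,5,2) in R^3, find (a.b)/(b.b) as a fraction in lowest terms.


Projection coefficient = (a . b) / (b . b)
a . b = (-5)*5 + 2*5 + 1*2
= -25 + 10 + 2 = -13
b . b = 5^2 + 5^2 + 2^2
= 25 + 25 + 4 = 54
Coefficient = -13/54
In lowest terms: -13/54


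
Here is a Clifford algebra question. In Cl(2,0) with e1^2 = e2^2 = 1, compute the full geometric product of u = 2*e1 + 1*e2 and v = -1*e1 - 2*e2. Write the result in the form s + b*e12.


Expand: (2*e1 + 1*e2)(-1*e1 - 2*e2)
= 2*(-1)*e1e1 + 2*(-2)*e1e2 + 1*(-1)*e2e1 + 1*(-2)*e2e2
Using e1^2 = e2^2 = 1, e2e1 = -e1e2:
Scalar part s = 2*(-1) + 1*(-2) = -2 + (-2) = -4
Bivector part b = 2*(-2) - 1*(-1) = -4 - (-1) = -3
uv = -4 - 3*e12


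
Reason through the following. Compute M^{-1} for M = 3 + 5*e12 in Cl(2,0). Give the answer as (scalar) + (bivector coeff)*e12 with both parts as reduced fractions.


M = 3 + 5*e12, where e12^2 = -1.
Since M commutes with its reverse ~M = a - b*e12, M * ~M = a^2 - b^2*e12^2 = a^2 + b^2.
So M^{-1} = ~M / (a^2 + b^2) = (a - b*e12)/(a^2 + b^2).
a^2 + b^2 = 9 + 25 = 34
Scalar part = 3/34 = 3/34
Bivector coeff = -5/34 = -5/34
M^{-1} = 3/34 - 5/34*e12


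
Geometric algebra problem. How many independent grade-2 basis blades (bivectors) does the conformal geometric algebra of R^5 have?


The conformal model of R^5 uses Cl(6,1) with m = 5 + 2 = 7 generators.
Number of grade-2 blades = C(m, 2) = C(7, 2)
= 7*6/2 = 21


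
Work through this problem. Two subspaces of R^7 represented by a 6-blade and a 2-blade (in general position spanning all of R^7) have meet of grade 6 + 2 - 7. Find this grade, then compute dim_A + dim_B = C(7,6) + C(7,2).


Meet grade = grade(A) + grade(B) - n
= 6 + 2 - 7 = 1
C(7,6) = 7
C(7,2) = 21
dim_A + dim_B = 7 + 21 = 28


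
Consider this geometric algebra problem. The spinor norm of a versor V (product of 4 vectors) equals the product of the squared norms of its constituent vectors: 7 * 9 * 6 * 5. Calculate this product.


Spinor norm N(V) = |v1|^2 * |v2|^2 * ... * |v4|^2
= 7 * 9 * 6 * 5
Running product: 7, 63, 378, 1890
N(V) = 1890


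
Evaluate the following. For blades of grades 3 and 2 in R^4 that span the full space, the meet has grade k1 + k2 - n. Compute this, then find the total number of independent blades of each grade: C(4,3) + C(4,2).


Meet grade = grade(A) + grade(B) - n
= 3 + 2 - 4 = 1
C(4,3) = 4
C(4,2) = 6
dim_A + dim_B = 4 + 6 = 10


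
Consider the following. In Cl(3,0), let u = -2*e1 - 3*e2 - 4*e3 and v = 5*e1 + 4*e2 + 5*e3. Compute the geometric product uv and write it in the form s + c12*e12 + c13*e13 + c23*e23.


In Cl(3,0): e_i^2 = 1, e_ie_j = -e_je_i for i != j.
Scalar part = u . v = (-2)*5 + (-3)*4 + (-4)*5
= -10 + (-12) + (-20) = -42
e12 coeff = (-2)*4 - (-3)*5 = -8 - (-15) = 7
e13 coeff = (-2)*5 - (-4)*5 = -10 - (-20) = 10
e23 coeff = (-3)*5 - (-4)*4 = -15 - (-16) = 1
uv = -42 + 7*e12 + 10*e13 + 1*e23


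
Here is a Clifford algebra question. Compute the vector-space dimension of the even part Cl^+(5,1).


Even subalgebra dimension = 2^(n-1)
n = 5 + 1 = 6
2^(6 - 1) = 2^5 = 32
Verification: sum of C(6,k) for even k = 1 + 15 + 15 + 1 = 32
Result = 32


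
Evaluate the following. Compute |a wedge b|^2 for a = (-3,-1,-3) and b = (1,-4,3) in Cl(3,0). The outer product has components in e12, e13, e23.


a wedge b = (a1*b2 - a2*b1)*e12 + (a1*b3 - a3*b1)*e13 + (a2*b3 - a3*b2)*e23
e12 coeff: (-3)*(-4) - (-1)*1 = 12 - (-1) = 13
e13 coeff: (-3)*3 - (-3)*1 = -9 - (-3) = -6
e23 coeff: (-1)*3 - (-3)*(-4) = -3 - 12 = -15
|a wedge b|^2 = 13^2 + (-6)^2 + (-15)^2
= 169 + 36 + 225
= 430


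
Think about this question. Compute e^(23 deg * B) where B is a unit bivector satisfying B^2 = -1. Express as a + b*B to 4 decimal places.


For a unit bivector B with B^2 = -1, the exponential series gives
e^(theta*B) = cos(theta) + sin(theta)*B (the GA analogue of Euler's formula).
theta = 23 degrees = 0.401426 rad
cos(23 deg) = 0.9205
sin(23 deg) = 0.3907
exp(theta*B) = 0.9205 + 0.3907*B


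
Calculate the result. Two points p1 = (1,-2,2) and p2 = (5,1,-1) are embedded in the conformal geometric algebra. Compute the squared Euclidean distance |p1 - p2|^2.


p1 - p2 = (-4, -3, 3)
|p1 - p2|^2 = (-4)^2 + (-3)^2 + 3^2
= 16 + 9 + 9
= 34


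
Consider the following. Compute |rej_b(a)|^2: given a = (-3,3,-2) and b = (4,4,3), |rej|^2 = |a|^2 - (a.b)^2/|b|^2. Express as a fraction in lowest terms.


|a|^2 = (-3)^2 + 3^2 + (-2)^2 = 22
|b|^2 = 4^2 + 4^2 + 3^2 = 41
a . b = (-3)*4 + 3*4 + (-2)*3 = -6
(a.b)^2 = (-6)^2 = 36
|rej|^2 = 22 - 36/41
= (902 - 36)/41
= 866/41
In lowest terms: 866/41


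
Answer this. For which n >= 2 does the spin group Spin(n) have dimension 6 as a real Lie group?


dim Spin(n) = dim so(n) = n(n-1)/2.
Solve n(n-1)/2 = 6, i.e. n^2 - n - 12 = 0.
Discriminant = 1 + 8*6 = 49
n = (1 + sqrt(49))/2 = (1 + 7)/2 = 4


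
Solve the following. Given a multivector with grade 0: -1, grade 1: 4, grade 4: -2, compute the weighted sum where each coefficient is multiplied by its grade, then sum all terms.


Grade-weighted sum = sum of grade_k * coefficient_k
0*(-1) = 0
1*4 = 4
4*(-2) = -8
Total = 0 + 4 + (-8) = -4


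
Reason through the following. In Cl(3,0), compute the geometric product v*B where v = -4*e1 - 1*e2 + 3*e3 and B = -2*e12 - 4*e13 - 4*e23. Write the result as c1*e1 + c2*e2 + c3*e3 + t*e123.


vB has grade-1 (vector) and grade-3 (trivector) parts: vB = (v _| B) + (v ^ B).
Vector part <vB>_1:
  e1: -v2*b12 - v3*b13 = -(-1)*(-2) - (3)*(-4) = 10
  e2: v1*b12 - v3*b23 = (-4)*(-2) - (3)*(-4) = 20
  e3: v1*b13 + v2*b23 = (-4)*(-4) + (-1)*(-4) = 20
Trivector part <vB>_3:
  e123: v1*b23 - v2*b13 + v3*b12 = (-4)*(-4) - (-1)*(-4) + (3)*(-2) = 6
vB = 10*e1 + 20*e2 + 20*e3 + 6*e123


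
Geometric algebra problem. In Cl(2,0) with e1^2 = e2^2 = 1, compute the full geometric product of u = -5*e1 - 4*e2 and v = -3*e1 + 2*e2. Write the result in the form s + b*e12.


Expand: (-5*e1 - 4*e2)(-3*e1 + 2*e2)
= (-5)*(-3)*e1e1 + (-5)*2*e1e2 + (-4)*(-3)*e2e1 + (-4)*2*e2e2
Using e1^2 = e2^2 = 1, e2e1 = -e1e2:
Scalar part s = (-5)*(-3) + (-4)*2 = 15 + (-8) = 7
Bivector part b = (-5)*2 - (-4)*(-3) = -10 - 12 = -22
uv = 7 - 22*e12


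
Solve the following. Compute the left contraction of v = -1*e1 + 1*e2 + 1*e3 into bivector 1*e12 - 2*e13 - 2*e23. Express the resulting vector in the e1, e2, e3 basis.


Left contraction v _| B = <vB>_1 (grade-1 part of the geometric product vB).
Using e1_|e12 = e2, e2_|e12 = -e1, e1_|e13 = e3, e3_|e13 = -e1, e2_|e23 = e3, e3_|e23 = -e2:
e1 coeff: -v2*b12 - v3*b13 = -(1)*(1) - (1)*(-2) = 1
e2 coeff: v1*b12 - v3*b23 = (-1)*(1) - (1)*(-2) = 1
e3 coeff: v1*b13 + v2*b23 = (-1)*(-2) + (1)*(-2) = 0
v _| B = 1*e1 + 1*e2 + 0*e3


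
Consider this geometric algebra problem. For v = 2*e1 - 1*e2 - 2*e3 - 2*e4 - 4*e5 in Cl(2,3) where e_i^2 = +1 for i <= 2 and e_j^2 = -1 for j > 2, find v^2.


v^2 = sum of c_i^2 * e_i^2
Positive signature terms (e_i^2 = +1): 2^2 + (-1)^2 = 5
Negative signature terms (e_j^2 = -1): (-2)^2 + (-2)^2 + (-4)^2 = 24
v^2 = 5 - 24 = -19


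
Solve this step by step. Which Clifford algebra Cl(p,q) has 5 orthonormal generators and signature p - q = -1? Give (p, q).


We need p + q = 5 and p - q = -1.
Adding: 2p = 5 + (-1) = 4, so p = 2.
Then q = 5 - 2 = 3.
(p, q) = (2, 3)


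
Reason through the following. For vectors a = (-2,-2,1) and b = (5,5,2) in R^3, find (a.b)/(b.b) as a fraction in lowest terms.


Projection coefficient = (a . b) / (b . b)
a . b = (-2)*5 + (-2)*5 + 1*2
= -10 + (-10) + 2 = -18
b . b = 5^2 + 5^2 + 2^2
= 25 + 25 + 4 = 54
Coefficient = -18/54
In lowest terms: -1/3


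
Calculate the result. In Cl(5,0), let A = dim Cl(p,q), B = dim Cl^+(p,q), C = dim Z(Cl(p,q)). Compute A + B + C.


n = 5 + 0 = 5
Total dim = 2^5 = 32
Even subalgebra dim = 2^4 = 16
n is odd, so center dim = 2
Sum = 32 + 16 + 2 = 50


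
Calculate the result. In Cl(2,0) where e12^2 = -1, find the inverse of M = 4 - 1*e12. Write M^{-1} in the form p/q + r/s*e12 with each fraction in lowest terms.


M = 4 - 1*e12, where e12^2 = -1.
Since M commutes with its reverse ~M = a - b*e12, M * ~M = a^2 - b^2*e12^2 = a^2 + b^2.
So M^{-1} = ~M / (a^2 + b^2) = (a - b*e12)/(a^2 + b^2).
a^2 + b^2 = 16 + 1 = 17
Scalar part = 4/17 = 4/17
Bivector coeff = 1/17 = 1/17
M^{-1} = 4/17 + 1/17*e12


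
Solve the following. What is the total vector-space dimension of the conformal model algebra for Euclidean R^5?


The conformal model of R^5 uses Cl(6,1): the 5 Euclidean generators plus two extra orthogonal generators e+ (e+^2 = +1) and e- (e-^2 = -1), from which the null vectors e0, einf are built.
Number of generators m = 5 + 2 = 7.
dim Cl(p,q) = 2^m = 2^7 = 128


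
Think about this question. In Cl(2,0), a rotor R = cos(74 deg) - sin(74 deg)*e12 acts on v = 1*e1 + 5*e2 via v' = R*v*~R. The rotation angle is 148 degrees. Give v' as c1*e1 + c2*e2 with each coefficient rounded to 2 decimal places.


Rotor R = cos(74deg) - sin(74deg)*e12
Rotation angle theta = 2 * 74 = 148 degrees
v' = R*v*~R rotates v by theta.
cos(148deg) = -0.8480, sin(148deg) = 0.5299
v'_1 = 1*cos(148deg) - 5*sin(148deg)
= 1*(-0.8480) - 5*0.5299
= -3.50
v'_2 = 1*sin(148deg) + 5*cos(148deg)
= 1*0.5299 + 5*(-0.8480)
= -3.71
v' = -3.50*e1 - 3.71*e2


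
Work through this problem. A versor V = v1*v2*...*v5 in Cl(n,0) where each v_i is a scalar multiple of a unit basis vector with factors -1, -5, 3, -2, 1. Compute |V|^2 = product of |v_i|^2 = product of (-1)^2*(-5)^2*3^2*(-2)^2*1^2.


Each vector v_i has |v_i|^2 = s_i^2
Squared scales: (-1)^2 = 1, (-5)^2 = 25, 3^2 = 9, (-2)^2 = 4, 1^2 = 1
|V|^2 = 1 * 25 * 9 * 4 * 1
= 900


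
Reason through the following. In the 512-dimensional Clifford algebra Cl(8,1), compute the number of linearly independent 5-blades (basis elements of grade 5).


Number of grade-k basis blades in Cl(p,q) with n = p + q is C(n, k).
n = 8 + 1 = 9
C(9, 5) = 9! / (5! * 4!)
= 362880 / (120 * 24)
= 126


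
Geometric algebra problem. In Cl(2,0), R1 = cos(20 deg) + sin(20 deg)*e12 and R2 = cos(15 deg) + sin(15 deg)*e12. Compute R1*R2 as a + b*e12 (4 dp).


Same-plane rotors commute and their half-angles add:
R1*R2 = cos(a1 + a2) + sin(a1 + a2)*e12.
a1 + a2 = 20 + 15 = 35 deg
cos(35 deg) = 0.8192
sin(35 deg) = 0.5736
R1*R2 = 0.8192 + 0.5736*e12


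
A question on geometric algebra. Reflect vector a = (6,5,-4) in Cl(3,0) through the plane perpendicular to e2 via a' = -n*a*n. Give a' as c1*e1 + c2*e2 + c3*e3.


Reflection formula: a' = -n*a*n, with n = e2 (unit vector, n^2 = 1).
For reflection through hyperplane perp to e2:
The component along e2 flips sign, others stay.
a = (6, 5, -4)
a' = (6, -5, -4)
a' = 6*e1 - 5*e2 - 4*e3


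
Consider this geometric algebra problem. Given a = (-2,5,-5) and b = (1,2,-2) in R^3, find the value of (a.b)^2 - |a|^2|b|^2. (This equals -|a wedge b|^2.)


a . b = (-2)*1 + 5*2 + (-5)*(-2)
= -2 + 10 + 10 = 18
|a|^2 = (-2)^2 + 5^2 + (-5)^2 = 54
|b|^2 = 1^2 + 2^2 + (-2)^2 = 9
(a.b)^2 = 18^2 = 324
|a|^2 * |b|^2 = 54 * 9 = 486
Result = 324 - 486 = -162


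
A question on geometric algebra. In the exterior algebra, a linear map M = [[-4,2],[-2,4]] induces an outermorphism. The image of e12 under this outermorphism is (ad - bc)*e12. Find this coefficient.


The outermorphism of a linear map f sends e1^e2 to f(e1)^f(e2).
f(e1) = -4*e1 - 2*e2
f(e2) = 2*e1 + 4*e2
f(e1) ^ f(e2) = (-4*e1 - 2*e2) ^ (2*e1 + 4*e2)
= (-4)*4*e12 + (-2)*2*e21
= (-16 - (-4))*e12
= -12*e12
Coefficient = -12


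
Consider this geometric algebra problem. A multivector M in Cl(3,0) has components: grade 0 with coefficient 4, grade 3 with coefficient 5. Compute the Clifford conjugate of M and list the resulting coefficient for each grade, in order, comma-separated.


Clifford conjugate sign for grade k: (-1)^(k(k+1)/2)
Grade 0: (-1)^(0*1/2) = (-1)^0 = 1, coeff 4 -> 4
Grade 3: (-1)^(3*4/2) = (-1)^6 = 1, coeff 5 -> 5
Conjugated coefficients: 4, 5


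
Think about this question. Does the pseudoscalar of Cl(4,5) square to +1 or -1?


The pseudoscalar I = e1...e_n (product of all n generators) of Cl(p,q) satisfies I^2 = (-1)^(q + n(n-1)/2).
p = 4, q = 5, n = p + q = 9
n(n-1)/2 = 9 * 8 / 2 = 36
Exponent = q + n(n-1)/2 = 5 + 36 = 41
I^2 = (-1)^41 = -1


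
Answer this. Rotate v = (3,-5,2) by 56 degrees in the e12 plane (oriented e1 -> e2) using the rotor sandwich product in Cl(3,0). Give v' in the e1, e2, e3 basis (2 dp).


Rotor R = cos(28deg) - sin(28deg)*e12
Rotation angle theta = 2 * 28 = 56 degrees in the e12 plane (e1 -> e2).
The component perpendicular to the plane (e3) is invariant: v'_3 = v3 = 2.00
cos(56deg) = 0.5592, sin(56deg) = 0.8290
v'_1 = v1*cos(theta) - v2*sin(theta) = 3*0.5592 - (-5)*0.8290 = 5.82
v'_2 = v1*sin(theta) + v2*cos(theta) = 3*0.8290 + (-5)*0.5592 = -0.31
v' = 5.82*e1 - 0.31*e2 + 2.00*e3


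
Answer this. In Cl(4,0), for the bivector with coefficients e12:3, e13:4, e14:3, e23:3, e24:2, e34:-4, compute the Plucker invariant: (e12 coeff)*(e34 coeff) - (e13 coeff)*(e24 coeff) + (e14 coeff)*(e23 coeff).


Plucker relation: af - be + cd
a*f = 3*(-4) = -12
b*e = 4*2 = 8
c*d = 3*3 = 9
af - be + cd = -12 - 8 + 9
= -11


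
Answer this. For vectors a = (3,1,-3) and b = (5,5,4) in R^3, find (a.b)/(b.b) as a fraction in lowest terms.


Projection coefficient = (a . b) / (b . b)
a . b = 3*5 + 1*5 + (-3)*4
= 15 + 5 + (-12) = 8
b . b = 5^2 + 5^2 + 4^2
= 25 + 25 + 16 = 66
Coefficient = 8/66
In lowest terms: 4/33


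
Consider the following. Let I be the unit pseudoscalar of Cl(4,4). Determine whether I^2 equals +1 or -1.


The pseudoscalar I = e1...e_n (product of all n generators) of Cl(p,q) satisfies I^2 = (-1)^(q + n(n-1)/2).
p = 4, q = 4, n = p + q = 8
n(n-1)/2 = 8 * 7 / 2 = 28
Exponent = q + n(n-1)/2 = 4 + 28 = 32
I^2 = (-1)^32 = +1


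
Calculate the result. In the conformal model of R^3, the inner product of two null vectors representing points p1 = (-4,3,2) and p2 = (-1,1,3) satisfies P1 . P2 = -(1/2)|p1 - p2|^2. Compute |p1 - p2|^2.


p1 - p2 = (-3, 2, -1)
|p1 - p2|^2 = (-3)^2 + 2^2 + (-1)^2
= 9 + 4 + 1
= 14


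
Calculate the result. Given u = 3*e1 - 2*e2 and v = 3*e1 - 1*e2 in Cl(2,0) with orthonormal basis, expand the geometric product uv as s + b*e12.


Expand: (3*e1 - 2*e2)(3*e1 - 1*e2)
= 3*3*e1e1 + 3*(-1)*e1e2 + (-2)*3*e2e1 + (-2)*(-1)*e2e2
Using e1^2 = e2^2 = 1, e2e1 = -e1e2:
Scalar part s = 3*3 + (-2)*(-1) = 9 + 2 = 11
Bivector part b = 3*(-1) - (-2)*3 = -3 - (-6) = 3
uv = 11 + 3*e12


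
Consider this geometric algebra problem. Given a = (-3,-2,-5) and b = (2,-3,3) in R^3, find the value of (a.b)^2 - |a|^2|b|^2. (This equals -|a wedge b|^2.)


a . b = (-3)*2 + (-2)*(-3) + (-5)*3
= -6 + 6 + (-15) = -15
|a|^2 = (-3)^2 + (-2)^2 + (-5)^2 = 38
|b|^2 = 2^2 + (-3)^2 + 3^2 = 22
(a.b)^2 = (-15)^2 = 225
|a|^2 * |b|^2 = 38 * 22 = 836
Result = 225 - 836 = -611


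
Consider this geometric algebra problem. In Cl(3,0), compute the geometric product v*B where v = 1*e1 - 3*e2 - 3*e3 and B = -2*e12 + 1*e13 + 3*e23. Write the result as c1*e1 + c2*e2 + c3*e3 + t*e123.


vB has grade-1 (vector) and grade-3 (trivector) parts: vB = (v _| B) + (v ^ B).
Vector part <vB>_1:
  e1: -v2*b12 - v3*b13 = -(-3)*(-2) - (-3)*(1) = -3
  e2: v1*b12 - v3*b23 = (1)*(-2) - (-3)*(3) = 7
  e3: v1*b13 + v2*b23 = (1)*(1) + (-3)*(3) = -8
Trivector part <vB>_3:
  e123: v1*b23 - v2*b13 + v3*b12 = (1)*(3) - (-3)*(1) + (-3)*(-2) = 12
vB = -3*e1 + 7*e2 - 8*e3 + 12*e123


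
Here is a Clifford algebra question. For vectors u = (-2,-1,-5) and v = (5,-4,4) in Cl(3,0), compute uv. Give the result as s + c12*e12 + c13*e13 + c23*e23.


In Cl(3,0): e_i^2 = 1, e_ie_j = -e_je_i for i != j.
Scalar part = u . v = (-2)*5 + (-1)*(-4) + (-5)*4
= -10 + 4 + (-20) = -26
e12 coeff = (-2)*(-4) - (-1)*5 = 8 - (-5) = 13
e13 coeff = (-2)*4 - (-5)*5 = -8 - (-25) = 17
e23 coeff = (-1)*4 - (-5)*(-4) = -4 - 20 = -24
uv = -26 + 13*e12 + 17*e13 - 24*e23


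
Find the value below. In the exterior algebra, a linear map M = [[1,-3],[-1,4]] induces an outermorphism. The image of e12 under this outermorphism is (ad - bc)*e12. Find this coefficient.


The outermorphism of a linear map f sends e1^e2 to f(e1)^f(e2).
f(e1) = 1*e1 - 1*e2
f(e2) = -3*e1 + 4*e2
f(e1) ^ f(e2) = (1*e1 - 1*e2) ^ (-3*e1 + 4*e2)
= 1*4*e12 + (-1)*(-3)*e21
= (4 - 3)*e12
= 1*e12
Coefficient = 1


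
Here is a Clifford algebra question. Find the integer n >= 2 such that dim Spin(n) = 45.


dim Spin(n) = dim so(n) = n(n-1)/2.
Solve n(n-1)/2 = 45, i.e. n^2 - n - 90 = 0.
Discriminant = 1 + 8*45 = 361
n = (1 + sqrt(361))/2 = (1 + 19)/2 = 10


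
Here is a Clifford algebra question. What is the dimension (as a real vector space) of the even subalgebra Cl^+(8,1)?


Even subalgebra dimension = 2^(n-1)
n = 8 + 1 = 9
2^(9 - 1) = 2^8 = 256
Verification: sum of C(9,k) for even k = 1 + 36 + 126 + 84 + 9 = 256
Result = 256


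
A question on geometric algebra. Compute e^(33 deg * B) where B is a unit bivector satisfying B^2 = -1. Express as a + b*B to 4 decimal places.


For a unit bivector B with B^2 = -1, the exponential series gives
e^(theta*B) = cos(theta) + sin(theta)*B (the GA analogue of Euler's formula).
theta = 33 degrees = 0.575959 rad
cos(33 deg) = 0.8387
sin(33 deg) = 0.5446
exp(theta*B) = 0.8387 + 0.5446*B


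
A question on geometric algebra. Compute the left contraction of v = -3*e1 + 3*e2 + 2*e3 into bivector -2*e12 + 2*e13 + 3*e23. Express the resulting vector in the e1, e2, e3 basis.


Left contraction v _| B = <vB>_1 (grade-1 part of the geometric product vB).
Using e1_|e12 = e2, e2_|e12 = -e1, e1_|e13 = e3, e3_|e13 = -e1, e2_|e23 = e3, e3_|e23 = -e2:
e1 coeff: -v2*b12 - v3*b13 = -(3)*(-2) - (2)*(2) = 2
e2 coeff: v1*b12 - v3*b23 = (-3)*(-2) - (2)*(3) = 0
e3 coeff: v1*b13 + v2*b23 = (-3)*(2) + (3)*(3) = 3
v _| B = 2*e1 + 0*e2 + 3*e3


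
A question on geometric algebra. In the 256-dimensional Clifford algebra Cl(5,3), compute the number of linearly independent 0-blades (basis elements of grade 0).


Number of grade-k basis blades in Cl(p,q) with n = p + q is C(n, k).
n = 5 + 3 = 8
C(8, 0) = 8! / (0! * 8!)
= 40320 / (1 * 40320)
= 1


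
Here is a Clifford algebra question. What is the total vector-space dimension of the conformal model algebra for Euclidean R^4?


The conformal model of R^4 uses Cl(5,1): the 4 Euclidean generators plus two extra orthogonal generators e+ (e+^2 = +1) and e- (e-^2 = -1), from which the null vectors e0, einf are built.
Number of generators m = 4 + 2 = 6.
dim Cl(p,q) = 2^m = 2^6 = 64


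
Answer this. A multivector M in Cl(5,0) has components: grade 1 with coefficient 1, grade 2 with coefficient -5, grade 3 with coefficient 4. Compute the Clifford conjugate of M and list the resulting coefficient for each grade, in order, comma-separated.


Clifford conjugate sign for grade k: (-1)^(k(k+1)/2)
Grade 1: (-1)^(1*2/2) = (-1)^1 = -1, coeff 1 -> -1
Grade 2: (-1)^(2*3/2) = (-1)^3 = -1, coeff -5 -> 5
Grade 3: (-1)^(3*4/2) = (-1)^6 = 1, coeff 4 -> 4
Conjugated coefficients: -1, 5, 4


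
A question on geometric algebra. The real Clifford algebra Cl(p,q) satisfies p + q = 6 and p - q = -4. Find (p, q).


We need p + q = 6 and p - q = -4.
Adding: 2p = 6 + (-4) = 2, so p = 1.
Then q = 6 - 1 = 5.
(p, q) = (1, 5)


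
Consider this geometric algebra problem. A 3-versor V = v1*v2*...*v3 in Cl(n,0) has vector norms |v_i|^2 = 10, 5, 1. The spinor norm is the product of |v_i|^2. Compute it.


Spinor norm N(V) = |v1|^2 * |v2|^2 * ... * |v3|^2
= 10 * 5 * 1
Running product: 10, 50, 50
N(V) = 50


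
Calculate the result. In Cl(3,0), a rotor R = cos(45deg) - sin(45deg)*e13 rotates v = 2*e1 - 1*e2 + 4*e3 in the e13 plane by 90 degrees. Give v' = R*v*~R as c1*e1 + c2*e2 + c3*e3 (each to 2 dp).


Rotor R = cos(45deg) - sin(45deg)*e13
Rotation angle theta = 2 * 45 = 90 degrees in the e13 plane (e1 -> e3).
The component perpendicular to the plane (e2) is invariant: v'_2 = v2 = -1.00
cos(90deg) = 0.0000, sin(90deg) = 1.0000
v'_1 = v1*cos(theta) - v3*sin(theta) = 2*0.0000 - 4*1.0000 = -4.00
v'_3 = v1*sin(theta) + v3*cos(theta) = 2*1.0000 + 4*0.0000 = 2.00
v' = -4.00*e1 - 1.00*e2 + 2.00*e3


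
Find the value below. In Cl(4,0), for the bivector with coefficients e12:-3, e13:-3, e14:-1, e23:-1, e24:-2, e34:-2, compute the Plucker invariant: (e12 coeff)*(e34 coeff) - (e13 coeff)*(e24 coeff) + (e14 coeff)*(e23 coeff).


Plucker relation: af - be + cd
a*f = (-3)*(-2) = 6
b*e = (-3)*(-2) = 6
c*d = (-1)*(-1) = 1
af - be + cd = 6 - 6 + 1
= 1


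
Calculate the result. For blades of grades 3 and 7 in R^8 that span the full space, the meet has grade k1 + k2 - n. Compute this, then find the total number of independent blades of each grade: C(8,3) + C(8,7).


Meet grade = grade(A) + grade(B) - n
= 3 + 7 - 8 = 2
C(8,3) = 56
C(8,7) = 8
dim_A + dim_B = 56 + 8 = 64


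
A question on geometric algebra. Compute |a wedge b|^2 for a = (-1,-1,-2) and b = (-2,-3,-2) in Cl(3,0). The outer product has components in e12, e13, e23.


a wedge b = (a1*b2 - a2*b1)*e12 + (a1*b3 - a3*b1)*e13 + (a2*b3 - a3*b2)*e23
e12 coeff: (-1)*(-3) - (-1)*(-2) = 3 - 2 = 1
e13 coeff: (-1)*(-2) - (-2)*(-2) = 2 - 4 = -2
e23 coeff: (-1)*(-2) - (-2)*(-3) = 2 - 6 = -4
|a wedge b|^2 = 1^2 + (-2)^2 + (-4)^2
= 1 + 4 + 16
= 21


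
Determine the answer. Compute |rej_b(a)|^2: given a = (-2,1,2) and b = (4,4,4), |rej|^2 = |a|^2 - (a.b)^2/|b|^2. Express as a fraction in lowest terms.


|a|^2 = (-2)^2 + 1^2 + 2^2 = 9
|b|^2 = 4^2 + 4^2 + 4^2 = 48
a . b = (-2)*4 + 1*4 + 2*4 = 4
(a.b)^2 = 4^2 = 16
|rej|^2 = 9 - 16/48
= (432 - 16)/48
= 416/48
In lowest terms: 26/3


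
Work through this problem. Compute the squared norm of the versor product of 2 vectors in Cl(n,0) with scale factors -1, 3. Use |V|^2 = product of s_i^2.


Each vector v_i has |v_i|^2 = s_i^2
Squared scales: (-1)^2 = 1, 3^2 = 9
|V|^2 = 1 * 9
= 9


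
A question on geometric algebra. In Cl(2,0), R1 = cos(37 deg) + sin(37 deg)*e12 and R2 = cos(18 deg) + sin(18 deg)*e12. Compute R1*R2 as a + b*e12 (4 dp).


Same-plane rotors commute and their half-angles add:
R1*R2 = cos(a1 + a2) + sin(a1 + a2)*e12.
a1 + a2 = 37 + 18 = 55 deg
cos(55 deg) = 0.5736
sin(55 deg) = 0.8192
R1*R2 = 0.5736 + 0.8192*e12


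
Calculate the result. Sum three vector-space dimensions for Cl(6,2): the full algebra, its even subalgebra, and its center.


n = 6 + 2 = 8
Total dim = 2^8 = 256
Even subalgebra dim = 2^7 = 128
n is even, so center dim = 1
Sum = 256 + 128 + 1 = 385


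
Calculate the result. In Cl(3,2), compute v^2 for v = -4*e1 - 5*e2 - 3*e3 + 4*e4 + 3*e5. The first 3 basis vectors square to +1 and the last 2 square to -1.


v^2 = sum of c_i^2 * e_i^2
Positive signature terms (e_i^2 = +1): (-4)^2 + (-5)^2 + (-3)^2 = 50
Negative signature terms (e_j^2 = -1): 4^2 + 3^2 = 25
v^2 = 50 - 25 = 25


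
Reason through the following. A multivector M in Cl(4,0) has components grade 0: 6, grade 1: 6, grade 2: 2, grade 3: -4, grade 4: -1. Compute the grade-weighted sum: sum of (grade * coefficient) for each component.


Grade-weighted sum = sum of grade_k * coefficient_k
0*6 = 0
1*6 = 6
2*2 = 4
3*(-4) = -12
4*(-1) = -4
Total = 0 + 6 + 4 + (-12) + (-4) = -6


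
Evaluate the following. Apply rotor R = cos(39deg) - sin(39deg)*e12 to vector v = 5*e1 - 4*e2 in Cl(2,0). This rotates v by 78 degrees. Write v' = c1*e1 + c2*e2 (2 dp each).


Rotor R = cos(39deg) - sin(39deg)*e12
Rotation angle theta = 2 * 39 = 78 degrees
v' = R*v*~R rotates v by theta.
cos(78deg) = 0.2079, sin(78deg) = 0.9781
v'_1 = 5*cos(78deg) - (-4)*sin(78deg)
= 5*0.2079 - (-4)*0.9781
= 4.95
v'_2 = 5*sin(78deg) + (-4)*cos(78deg)
= 5*0.9781 + (-4)*0.2079
= 4.06
v' = 4.95*e1 + 4.06*e2


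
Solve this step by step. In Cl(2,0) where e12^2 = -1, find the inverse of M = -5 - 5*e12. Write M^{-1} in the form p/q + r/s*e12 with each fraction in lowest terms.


M = -5 - 5*e12, where e12^2 = -1.
Since M commutes with its reverse ~M = a - b*e12, M * ~M = a^2 - b^2*e12^2 = a^2 + b^2.
So M^{-1} = ~M / (a^2 + b^2) = (a - b*e12)/(a^2 + b^2).
a^2 + b^2 = 25 + 25 = 50
Scalar part = -5/50 = -1/10
Bivector coeff = 5/50 = 1/10
M^{-1} = -1/10 + 1/10*e12


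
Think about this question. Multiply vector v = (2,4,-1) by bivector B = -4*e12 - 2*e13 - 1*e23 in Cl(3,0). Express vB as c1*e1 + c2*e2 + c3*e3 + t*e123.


vB has grade-1 (vector) and grade-3 (trivector) parts: vB = (v _| B) + (v ^ B).
Vector part <vB>_1:
  e1: -v2*b12 - v3*b13 = -(4)*(-4) - (-1)*(-2) = 14
  e2: v1*b12 - v3*b23 = (2)*(-4) - (-1)*(-1) = -9
  e3: v1*b13 + v2*b23 = (2)*(-2) + (4)*(-1) = -8
Trivector part <vB>_3:
  e123: v1*b23 - v2*b13 + v3*b12 = (2)*(-1) - (4)*(-2) + (-1)*(-4) = 10
vB = 14*e1 - 9*e2 - 8*e3 + 10*e123


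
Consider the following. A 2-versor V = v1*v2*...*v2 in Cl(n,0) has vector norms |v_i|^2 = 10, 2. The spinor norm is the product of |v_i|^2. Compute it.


Spinor norm N(V) = |v1|^2 * |v2|^2 * ... * |v2|^2
= 10 * 2
Running product: 10, 20
N(V) = 20


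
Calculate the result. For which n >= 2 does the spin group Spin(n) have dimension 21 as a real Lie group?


dim Spin(n) = dim so(n) = n(n-1)/2.
Solve n(n-1)/2 = 21, i.e. n^2 - n - 42 = 0.
Discriminant = 1 + 8*21 = 169
n = (1 + sqrt(169))/2 = (1 + 13)/2 = 7


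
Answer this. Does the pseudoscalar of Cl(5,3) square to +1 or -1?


The pseudoscalar I = e1...e_n (product of all n generators) of Cl(p,q) satisfies I^2 = (-1)^(q + n(n-1)/2).
p = 5, q = 3, n = p + q = 8
n(n-1)/2 = 8 * 7 / 2 = 28
Exponent = q + n(n-1)/2 = 3 + 28 = 31
I^2 = (-1)^31 = -1


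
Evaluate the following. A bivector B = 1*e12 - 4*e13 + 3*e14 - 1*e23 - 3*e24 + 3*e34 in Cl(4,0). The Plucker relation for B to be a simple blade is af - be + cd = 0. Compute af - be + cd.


Plucker relation: af - be + cd
a*f = 1*3 = 3
b*e = (-4)*(-3) = 12
c*d = 3*(-1) = -3
af - be + cd = 3 - 12 + (-3)
= -12


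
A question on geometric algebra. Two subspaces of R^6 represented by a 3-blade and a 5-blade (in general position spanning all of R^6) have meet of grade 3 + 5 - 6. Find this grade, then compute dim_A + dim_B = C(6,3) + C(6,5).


Meet grade = grade(A) + grade(B) - n
= 3 + 5 - 6 = 2
C(6,3) = 20
C(6,5) = 6
dim_A + dim_B = 20 + 6 = 26


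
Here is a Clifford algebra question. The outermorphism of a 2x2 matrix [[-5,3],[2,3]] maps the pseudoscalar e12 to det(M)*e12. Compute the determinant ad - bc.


The outermorphism of a linear map f sends e1^e2 to f(e1)^f(e2).
f(e1) = -5*e1 + 2*e2
f(e2) = 3*e1 + 3*e2
f(e1) ^ f(e2) = (-5*e1 + 2*e2) ^ (3*e1 + 3*e2)
= (-5)*3*e12 + 2*3*e21
= (-15 - 6)*e12
= -21*e12
Coefficient = -21


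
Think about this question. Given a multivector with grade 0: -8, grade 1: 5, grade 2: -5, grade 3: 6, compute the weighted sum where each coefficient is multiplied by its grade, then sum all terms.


Grade-weighted sum = sum of grade_k * coefficient_k
0*(-8) = 0
1*5 = 5
2*(-5) = -10
3*6 = 18
Total = 0 + 5 + (-10) + 18 = 13


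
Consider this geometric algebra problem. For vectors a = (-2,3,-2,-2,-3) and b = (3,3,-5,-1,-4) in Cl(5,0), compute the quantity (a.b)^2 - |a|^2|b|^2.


a . b = (-2)*3 + 3*3 + (-2)*(-5) + (-2)*(-1) + (-3)*(-4)
= -6 + 9 + 10 + 2 + 12 = 27
|a|^2 = (-2)^2 + 3^2 + (-2)^2 + (-2)^2 + (-3)^2 = 30
|b|^2 = 3^2 + 3^2 + (-5)^2 + (-1)^2 + (-4)^2 = 60
(a.b)^2 = 27^2 = 729
|a|^2 * |b|^2 = 30 * 60 = 1800
Result = 729 - 1800 = -1071


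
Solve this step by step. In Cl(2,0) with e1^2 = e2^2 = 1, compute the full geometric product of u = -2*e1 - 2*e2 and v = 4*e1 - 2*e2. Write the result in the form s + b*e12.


Expand: (-2*e1 - 2*e2)(4*e1 - 2*e2)
= (-2)*4*e1e1 + (-2)*(-2)*e1e2 + (-2)*4*e2e1 + (-2)*(-2)*e2e2
Using e1^2 = e2^2 = 1, e2e1 = -e1e2:
Scalar part s = (-2)*4 + (-2)*(-2) = -8 + 4 = -4
Bivector part b = (-2)*(-2) - (-2)*4 = 4 - (-8) = 12
uv = -4 + 12*e12


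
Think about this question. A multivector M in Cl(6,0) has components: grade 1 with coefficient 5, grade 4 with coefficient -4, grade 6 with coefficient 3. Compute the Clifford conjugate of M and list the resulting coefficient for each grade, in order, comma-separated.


Clifford conjugate sign for grade k: (-1)^(k(k+1)/2)
Grade 1: (-1)^(1*2/2) = (-1)^1 = -1, coeff 5 -> -5
Grade 4: (-1)^(4*5/2) = (-1)^10 = 1, coeff -4 -> -4
Grade 6: (-1)^(6*7/2) = (-1)^21 = -1, coeff 3 -> -3
Conjugated coefficients: -5, -4, -3


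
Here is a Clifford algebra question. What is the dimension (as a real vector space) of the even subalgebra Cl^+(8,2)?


Even subalgebra dimension = 2^(n-1)
n = 8 + 2 = 10
2^(10 - 1) = 2^9 = 512
Verification: sum of C(10,k) for even k = 1 + 45 + 210 + 210 + 45 + 1 = 512
Result = 512


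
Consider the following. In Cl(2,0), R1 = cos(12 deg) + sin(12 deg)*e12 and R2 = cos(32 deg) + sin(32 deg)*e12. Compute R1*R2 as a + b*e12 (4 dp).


Same-plane rotors commute and their half-angles add:
R1*R2 = cos(a1 + a2) + sin(a1 + a2)*e12.
a1 + a2 = 12 + 32 = 44 deg
cos(44 deg) = 0.7193
sin(44 deg) = 0.6947
R1*R2 = 0.7193 + 0.6947*e12


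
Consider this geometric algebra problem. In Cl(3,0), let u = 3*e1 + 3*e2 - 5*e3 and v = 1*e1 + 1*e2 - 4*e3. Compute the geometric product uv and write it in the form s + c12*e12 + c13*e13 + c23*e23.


In Cl(3,0): e_i^2 = 1, e_ie_j = -e_je_i for i != j.
Scalar part = u . v = 3*1 + 3*1 + (-5)*(-4)
= 3 + 3 + 20 = 26
e12 coeff = 3*1 - 3*1 = 3 - 3 = 0
e13 coeff = 3*(-4) - (-5)*1 = -12 - (-5) = -7
e23 coeff = 3*(-4) - (-5)*1 = -12 - (-5) = -7
uv = 26 + 0*e12 - 7*e13 - 7*e23


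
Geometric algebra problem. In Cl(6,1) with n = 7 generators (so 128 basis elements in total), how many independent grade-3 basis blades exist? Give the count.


Number of grade-k basis blades in Cl(p,q) with n = p + q is C(n, k).
n = 6 + 1 = 7
C(7, 3) = 7! / (3! * 4!)
= 5040 / (6 * 24)
= 35


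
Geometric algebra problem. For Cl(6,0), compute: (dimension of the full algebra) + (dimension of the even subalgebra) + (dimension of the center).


n = 6 + 0 = 6
Total dim = 2^6 = 64
Even subalgebra dim = 2^5 = 32
n is even, so center dim = 1
Sum = 64 + 32 + 1 = 97


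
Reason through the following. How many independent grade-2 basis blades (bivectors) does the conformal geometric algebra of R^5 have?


The conformal model of R^5 uses Cl(6,1) with m = 5 + 2 = 7 generators.
Number of grade-2 blades = C(m, 2) = C(7, 2)
= 7*6/2 = 21


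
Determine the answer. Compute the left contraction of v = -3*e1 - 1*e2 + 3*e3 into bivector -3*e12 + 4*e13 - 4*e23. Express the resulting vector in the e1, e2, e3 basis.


Left contraction v _| B = <vB>_1 (grade-1 part of the geometric product vB).
Using e1_|e12 = e2, e2_|e12 = -e1, e1_|e13 = e3, e3_|e13 = -e1, e2_|e23 = e3, e3_|e23 = -e2:
e1 coeff: -v2*b12 - v3*b13 = -(-1)*(-3) - (3)*(4) = -15
e2 coeff: v1*b12 - v3*b23 = (-3)*(-3) - (3)*(-4) = 21
e3 coeff: v1*b13 + v2*b23 = (-3)*(4) + (-1)*(-4) = -8
v _| B = -15*e1 + 21*e2 - 8*e3


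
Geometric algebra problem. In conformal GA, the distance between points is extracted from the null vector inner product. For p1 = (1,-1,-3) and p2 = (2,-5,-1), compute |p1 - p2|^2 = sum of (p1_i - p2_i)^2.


p1 - p2 = (-1, 4, -2)
|p1 - p2|^2 = (-1)^2 + 4^2 + (-2)^2
= 1 + 16 + 4
= 21


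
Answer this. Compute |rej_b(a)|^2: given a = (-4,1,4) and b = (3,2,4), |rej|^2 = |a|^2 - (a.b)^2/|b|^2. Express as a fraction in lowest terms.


|a|^2 = (-4)^2 + 1^2 + 4^2 = 33
|b|^2 = 3^2 + 2^2 + 4^2 = 29
a . b = (-4)*3 + 1*2 + 4*4 = 6
(a.b)^2 = 6^2 = 36
|rej|^2 = 33 - 36/29
= (957 - 36)/29
= 921/29
In lowest terms: 921/29
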